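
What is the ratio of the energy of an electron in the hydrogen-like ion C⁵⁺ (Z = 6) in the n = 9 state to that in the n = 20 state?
4.938

Using E_n = -13.6057 Z² / n² eV with Z = 6:

E_9 = -13.6057 × 6² / 9² = -489.8052 / 81 = -6.046977778 eV
E_20 = -13.6057 × 6² / 20² = -489.8052 / 400 = -1.224513000 eV

The ratio is:
E_9/E_20 = (-6.046977778) / (-1.224513000)
E_9/E_20 = (-489.8052/81) / (-489.8052/400)
E_9/E_20 = 400/81
E_9/E_20 = 4.938
(Note: the Z² factors cancel in the ratio.)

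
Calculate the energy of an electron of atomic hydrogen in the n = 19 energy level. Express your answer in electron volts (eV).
-0.03769 eV

The energy levels of a hydrogen-like atom are given by:
E_n = -13.6057 eV / n²

For n = 19:
E_19 = -13.6057 eV / 19²
E_19 = -13.6057 eV / 361
E_19 = -0.03769 eV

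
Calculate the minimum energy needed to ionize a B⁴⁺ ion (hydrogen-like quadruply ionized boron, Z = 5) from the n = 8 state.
5.314727 eV

The ionization energy is the energy needed to remove the electron completely (n → ∞).

For a hydrogen-like ion with Z = 5, E_n = -13.6057 Z² / n² eV.

At n = 8: E_8 = -13.6057 × 5² / 8² = -5.314726563 eV
At n = ∞: E_∞ = 0 eV

Ionization energy = E_∞ - E_8 = 0 - (-5.314726563) = 5.314726563 eV
Ionization energy ≈ 5.314727 eV

This is also called the binding energy of the electron in state n = 8.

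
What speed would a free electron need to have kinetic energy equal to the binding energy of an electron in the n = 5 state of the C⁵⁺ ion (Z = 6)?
2.63e+06 m/s (or 0.875680% of c)

The binding energy at n = 5 for C⁵⁺ is:
E_5 = -13.6057 × 6²/5² = -19.59220800 eV
|E_5| = 19.59220800 eV

Convert to Joules:
KE = 19.59220800 eV × (1.602177 × 10⁻¹⁹ J/eV) = 3.1390e-18 J

Using KE = ½mv²:
v = √(2·KE/m_e)
v = √(2 × 3.1390e-18 J / 9.10938 × 10⁻³¹ kg)
v = 2.63e+06 m/s

This is approximately 0.875680% the speed of light.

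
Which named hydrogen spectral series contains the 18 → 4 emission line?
Brackett series

The spectral series in hydrogen are named based on the final (lower) energy level:
- Lyman series: n_final = 1 (ultraviolet)
- Balmer series: n_final = 2 (visible/near-UV)
- Paschen series: n_final = 3 (infrared)
- Brackett series: n_final = 4 (infrared)
- Pfund series: n_final = 5 (far infrared)

Since this transition ends at n = 4, it belongs to the Brackett series.

For reference, this 18 → 4 line has photon energy
ΔE = 13.6057 eV × (1/4² - 1/18²) = 0.80836335 eV,
corresponding to wavelength λ = hc/ΔE = 1239.84 eV·nm / 0.80836335 eV = 1533.77 nm in the infrared region.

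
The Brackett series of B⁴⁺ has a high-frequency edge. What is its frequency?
5.14038e+15 Hz

The series limit corresponds to the transition from n = ∞ to n = 4.
This is the highest energy (shortest wavelength) transition in the Brackett series.

E_∞ = 0 eV
E_4 = -13.6057 × 5² / 4² = -21.2589063 eV

Energy at series limit:
ΔE = E_∞ - E_4 = 0 - (-21.2589063) = 21.2589063 eV
E = 21.2589063 eV × (1.602177 × 10⁻¹⁹ J/eV) = 3.4060531e-18 J
f = E/h = 3.4060531e-18 J / (6.62607 × 10⁻³⁴ J·s) = 5.14038e+15 Hz

This energy equals the ionization energy from the n = 4 state of B⁴⁺.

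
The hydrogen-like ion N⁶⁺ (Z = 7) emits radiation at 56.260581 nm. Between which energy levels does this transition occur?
n = 12 → n = 5

First, find the photon energy from the wavelength (hc = 1239.84 eV·nm):
E = hc/λ = 1239.84 eV·nm / 56.260581 nm = 22.037455 eV

The energy levels of N⁶⁺ satisfy E_n = -13.6057 × 7² / n² eV, so an emission n_i → n_f releases
ΔE = 13.6057 × 7² × (1/n_f² − 1/n_i²) eV.

Setting ΔE equal to the photon energy:
1/n_f² − 1/n_i² = 22.037455 / (13.6057 × 7²) = 0.033055556

Since 1/n_i² must be positive, we need 1/n_f² > 0.033055556, i.e. n_f ≤ 5. For each allowed n_f, solve n_i = (1/n_f² − 0.033055556)^(−1/2) and check whether it is a whole number:
  n_f = 1: 1/n_i² = 1.000000000 − 0.033055556 = 0.966944444 → n_i = 1.017  (not an integer) ✗
  n_f = 2: 1/n_i² = 0.250000000 − 0.033055556 = 0.216944444 → n_i = 2.147  (not an integer) ✗
  n_f = 3: 1/n_i² = 0.111111111 − 0.033055556 = 0.078055555 → n_i = 3.579  (not an integer) ✗
  n_f = 4: 1/n_i² = 0.062500000 − 0.033055556 = 0.029444444 → n_i = 5.828  (not an integer) ✗
  n_f = 5: 1/n_i² = 0.040000000 − 0.033055556 = 0.006944444 → n_i = 12.000  → integer, n_i = 12 ✓

Only n_f = 5 gives an integer upper level, n_i = 12.

The transition is from n = 12 to n = 5 (emission).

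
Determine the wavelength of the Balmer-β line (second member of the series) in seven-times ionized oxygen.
7.5939 nm

The lines of a series are numbered from the longest wavelength (smallest ΔE) outward; the second line is the transition from n = n_f + 2 to n_f.
The Balmer series has all transitions ending at n_f = 2.

For O⁷⁺ (Z = 8), the second line (β-line) is the jump from n = 4 to n = 2:
E_4 = -13.6057 × 8² / 4² = -54.422800 eV
E_2 = -13.6057 × 8² / 2² = -217.691200 eV
ΔE = E_4 - E_2 = 163.268400 eV

λ = hc/E = 1239.84 eV·nm / 163.268400 eV
λ = 7.5939 nm

This is the β-line of the Balmer series in O⁷⁺.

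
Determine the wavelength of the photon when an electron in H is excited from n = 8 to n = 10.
16200.269 nm

First, find the transition energy using E_n = -13.6057 / n² eV:
E_8 = -13.6057 / 8² = -0.21258906250 eV
E_10 = -13.6057 / 10² = -0.13605700000 eV

Photon energy: |ΔE| = |E_10 - E_8| = 0.07653206250 eV

Convert to wavelength using E = hc/λ with hc = 1239.84 eV·nm:
λ = hc/E = 1239.84 eV·nm / 0.07653206250 eV
λ = 16200.269 nm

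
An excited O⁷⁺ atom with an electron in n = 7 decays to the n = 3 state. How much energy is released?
78.980934 eV

The energy levels are E_n = -13.6057 Z² eV / n².

Energy at n = 7: E_7 = -13.6057 × 8² / 7² = -17.770710204 eV
Energy at n = 3: E_3 = -13.6057 × 8² / 3² = -96.751644444 eV

For emission (electron falling to lower state), the photon energy is:
E_photon = E_7 - E_3 = |-17.770710204 - (-96.751644444)|
E_photon = 78.980934 eV

This energy is carried away by the emitted photon.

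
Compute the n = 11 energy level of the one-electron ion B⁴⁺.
-2.8111 eV

For hydrogen-like ions, the energy levels scale with Z²:
E_n = -13.6057 Z² / n² eV

For B⁴⁺ (Z = 5) at n = 11:
E_11 = -13.6057 × 5² / 11²
E_11 = -13.6057 × 25 / 121
E_11 = -340.1425 / 121
E_11 = -2.8111 eV

The energy is 25 times more negative than hydrogen at the same n due to the stronger nuclear charge.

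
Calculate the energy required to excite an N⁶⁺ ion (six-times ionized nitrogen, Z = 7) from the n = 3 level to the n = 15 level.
71.1125 eV

The energy levels of a hydrogen-like atom are E_n = -13.6057 Z² eV / n².

Energy at n = 3: E_3 = -13.6057 × 7² / 3² = -74.0754778 eV
Energy at n = 15: E_15 = -13.6057 × 7² / 15² = -2.9630191 eV

The excitation energy is the difference:
ΔE = E_15 - E_3
ΔE = -2.9630191 - (-74.0754778)
ΔE = 71.1125 eV

Since this is positive, energy must be absorbed (photon absorption).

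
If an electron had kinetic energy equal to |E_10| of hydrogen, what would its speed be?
2.18769e+05 m/s (or 0.073% of c)

The binding energy at n = 10 for hydrogen is:
E_10 = -13.6057/10² = -0.136057000 eV
|E_10| = 0.136057000 eV

Convert to Joules:
KE = 0.136057000 eV × (1.602177 × 10⁻¹⁹ J/eV) = 2.1798740e-20 J

Using KE = ½mv²:
v = √(2·KE/m_e)
v = √(2 × 2.1798740e-20 J / 9.10938 × 10⁻³¹ kg)
v = 2.18769e+05 m/s

This is approximately 0.073% the speed of light.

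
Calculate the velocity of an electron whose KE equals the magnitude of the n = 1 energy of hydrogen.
2.18769e+06 m/s (or 0.72974% of c)

The binding energy at n = 1 for hydrogen is:
E_1 = -13.6057/1² = -13.6057000 eV
|E_1| = 13.6057000 eV

Convert to Joules:
KE = 13.6057000 eV × (1.602177 × 10⁻¹⁹ J/eV) = 2.1798740e-18 J

Using KE = ½mv²:
v = √(2·KE/m_e)
v = √(2 × 2.1798740e-18 J / 9.10938 × 10⁻³¹ kg)
v = 2.18769e+06 m/s

This is approximately 0.72974% the speed of light.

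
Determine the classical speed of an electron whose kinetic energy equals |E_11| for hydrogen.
1.9888e+05 m/s (or 0.06634% of c)

The binding energy at n = 11 for hydrogen is:
E_11 = -13.6057/11² = -0.11244380 eV
|E_11| = 0.11244380 eV

Convert to Joules:
KE = 0.11244380 eV × (1.602177 × 10⁻¹⁹ J/eV) = 1.801549e-20 J

Using KE = ½mv²:
v = √(2·KE/m_e)
v = √(2 × 1.801549e-20 J / 9.10938 × 10⁻³¹ kg)
v = 1.9888e+05 m/s

This is approximately 0.06634% the speed of light.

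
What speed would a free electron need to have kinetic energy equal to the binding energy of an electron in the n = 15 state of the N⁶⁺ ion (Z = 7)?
1.021e+06 m/s (or 0.34054% of c)

The binding energy at n = 15 for N⁶⁺ is:
E_15 = -13.6057 × 7²/15² = -2.9630191 eV
|E_15| = 2.9630191 eV

Convert to Joules:
KE = 2.9630191 eV × (1.602177 × 10⁻¹⁹ J/eV) = 4.74728e-19 J

Using KE = ½mv²:
v = √(2·KE/m_e)
v = √(2 × 4.74728e-19 J / 9.10938 × 10⁻³¹ kg)
v = 1.021e+06 m/s

This is approximately 0.34054% the speed of light.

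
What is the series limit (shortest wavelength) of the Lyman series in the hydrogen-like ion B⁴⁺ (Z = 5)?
3.65 nm

The series limit corresponds to the transition from n = ∞ to n = 1.
This is the highest energy (shortest wavelength) transition in the Lyman series.

E_∞ = 0 eV
E_1 = -13.6057 × 5² / 1² = -340.1425 eV

Energy at series limit:
ΔE = E_∞ - E_1 = 0 - (-340.1425) = 340.1425 eV
λ = hc/E = 1239.84 eV·nm / 340.1425 eV = 3.65 nm

This energy equals the ionization energy from the n = 1 state of B⁴⁺.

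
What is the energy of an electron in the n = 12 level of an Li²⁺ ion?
-0.850 eV

For hydrogen-like ions, the energy levels scale with Z²:
E_n = -13.6057 Z² / n² eV

For Li²⁺ (Z = 3) at n = 12:
E_12 = -13.6057 × 3² / 12²
E_12 = -13.6057 × 9 / 144
E_12 = -122.4513 / 144
E_12 = -0.850 eV

The energy is 9 times more negative than hydrogen at the same n due to the stronger nuclear charge.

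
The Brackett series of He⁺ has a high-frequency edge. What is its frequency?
8.2246e+14 Hz

The series limit corresponds to the transition from n = ∞ to n = 4.
This is the highest energy (shortest wavelength) transition in the Brackett series.

E_∞ = 0 eV
E_4 = -13.6057 × 2² / 4² = -3.4014250 eV

Energy at series limit:
ΔE = E_∞ - E_4 = 0 - (-3.4014250) = 3.4014250 eV
E = 3.4014250 eV × (1.602177 × 10⁻¹⁹ J/eV) = 5.449685e-19 J
f = E/h = 5.449685e-19 J / (6.62607 × 10⁻³⁴ J·s) = 8.2246e+14 Hz

This energy equals the ionization energy from the n = 4 state of He⁺.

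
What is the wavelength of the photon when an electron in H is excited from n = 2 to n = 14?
372.10 nm

First, find the transition energy using E_n = -13.6057 / n² eV:
E_2 = -13.6057 / 2² = -3.401425 eV
E_14 = -13.6057 / 14² = -0.069417 eV

Photon energy: |ΔE| = |E_14 - E_2| = 3.332008 eV

Convert to wavelength using E = hc/λ with hc = 1239.84 eV·nm:
λ = hc/E = 1239.84 eV·nm / 3.332008 eV
λ = 372.10 nm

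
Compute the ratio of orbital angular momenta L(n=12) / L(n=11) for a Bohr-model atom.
1.090909

In the Bohr model, L_n = nℏ, so the ratio is purely the ratio of quantum numbers:

L_12/L_11 = 12ℏ / 11ℏ = 12/11 = 1.090909

The angular momentum scales linearly with n.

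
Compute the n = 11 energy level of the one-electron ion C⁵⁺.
-4.048 eV

For hydrogen-like ions, the energy levels scale with Z²:
E_n = -13.6057 Z² / n² eV

For C⁵⁺ (Z = 6) at n = 11:
E_11 = -13.6057 × 6² / 11²
E_11 = -13.6057 × 36 / 121
E_11 = -489.8052 / 121
E_11 = -4.048 eV

The energy is 36 times more negative than hydrogen at the same n due to the stronger nuclear charge.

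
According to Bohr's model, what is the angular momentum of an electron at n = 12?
1.265e-33 J·s (or 12ℏ)

In the Bohr model, angular momentum is quantized:
L = nℏ

where ℏ = h/(2π) = 1.05457e-34 J·s

For n = 12:
L = 12 × 1.05457e-34 J·s
L = 1.265e-33 J·s

This can also be written as L = 12ℏ.
The angular momentum is an integer multiple of the reduced Planck constant.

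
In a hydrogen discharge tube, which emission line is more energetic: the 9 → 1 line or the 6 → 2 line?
9 → 1

Calculate the energy for each transition:

Transition 9 → 1:
ΔE₁ = |E_1 - E_9| = |-13.6057/1² - (-13.6057/9²)|
ΔE₁ = |-13.605700000 - (-0.167971605)| = 13.437728 eV

Transition 6 → 2:
ΔE₂ = |E_2 - E_6| = |-13.6057/2² - (-13.6057/6²)|
ΔE₂ = |-3.401425000 - (-0.377936111)| = 3.023489 eV

Since 13.437728 eV > 3.023489 eV, the transition 9 → 1 emits the more energetic photon.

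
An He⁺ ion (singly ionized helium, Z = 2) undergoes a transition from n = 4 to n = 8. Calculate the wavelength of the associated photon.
486.01 nm

First, find the transition energy using E_n = -13.6057 Z² / n² eV:
E_4 = -13.6057 × 2² / 4² = -3.401425 eV
E_8 = -13.6057 × 2² / 8² = -0.850356 eV

Photon energy: |ΔE| = |E_8 - E_4| = 2.551069 eV

Convert to wavelength using E = hc/λ with hc = 1239.84 eV·nm:
λ = hc/E = 1239.84 eV·nm / 2.551069 eV
λ = 486.01 nm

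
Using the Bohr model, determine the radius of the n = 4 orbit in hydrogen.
0.8467 nm (or 8.4668 Å)

The Bohr radius formula is:
r_n = n² a₀ / Z

where a₀ = 0.0529177 nm is the Bohr radius.

For H (Z = 1) at n = 4:
r_4 = 4² × 0.0529177 nm / 1
r_4 = 16 × 0.0529177 nm / 1
r_4 = 0.84668 nm / 1
r_4 = 0.8467 nm

The electron orbits at approximately 0.8467 nm from the nucleus.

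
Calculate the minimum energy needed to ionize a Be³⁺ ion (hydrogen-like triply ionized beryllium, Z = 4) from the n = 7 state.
4.4427 eV

The ionization energy is the energy needed to remove the electron completely (n → ∞).

For a hydrogen-like ion with Z = 4, E_n = -13.6057 Z² / n² eV.

At n = 7: E_7 = -13.6057 × 4² / 7² = -4.4426776 eV
At n = ∞: E_∞ = 0 eV

Ionization energy = E_∞ - E_7 = 0 - (-4.4426776) = 4.4426776 eV
Ionization energy ≈ 4.4427 eV

This is also called the binding energy of the electron in state n = 7.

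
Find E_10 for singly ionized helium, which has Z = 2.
-0.54423 eV

For hydrogen-like ions, the energy levels scale with Z²:
E_n = -13.6057 Z² / n² eV

For He⁺ (Z = 2) at n = 10:
E_10 = -13.6057 × 2² / 10²
E_10 = -13.6057 × 4 / 100
E_10 = -54.4228 / 100
E_10 = -0.54423 eV

The energy is 4 times more negative than hydrogen at the same n due to the stronger nuclear charge.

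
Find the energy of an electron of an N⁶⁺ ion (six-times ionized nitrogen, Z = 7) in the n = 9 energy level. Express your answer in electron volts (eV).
-8.23 eV

The energy levels of a hydrogen-like atom are given by:
E_n = -13.6057 Z² / n² eV  (with Z = 7 for N⁶⁺)

For n = 9:
E_9 = -13.6057 × 7² / 9²
E_9 = -13.6057 × 49 / 81
E_9 = -8.23 eV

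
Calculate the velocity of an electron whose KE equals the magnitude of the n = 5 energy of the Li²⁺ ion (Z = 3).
1.313e+06 m/s (or 0.437842% of c)

The binding energy at n = 5 for Li²⁺ is:
E_5 = -13.6057 × 3²/5² = -4.89805200 eV
|E_5| = 4.89805200 eV

Convert to Joules:
KE = 4.89805200 eV × (1.602177 × 10⁻¹⁹ J/eV) = 7.84755e-19 J

Using KE = ½mv²:
v = √(2·KE/m_e)
v = √(2 × 7.84755e-19 J / 9.10938 × 10⁻³¹ kg)
v = 1.313e+06 m/s

This is approximately 0.437842% the speed of light.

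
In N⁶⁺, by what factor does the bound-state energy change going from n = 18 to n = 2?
81.0000

Using E_n = -13.6057 Z² / n² eV with Z = 7:

E_2 = -13.6057 × 7² / 2² = -666.6793 / 4 = -166.6698250000 eV
E_18 = -13.6057 × 7² / 18² = -666.6793 / 324 = -2.0576521605 eV

The ratio is:
E_2/E_18 = (-166.6698250000) / (-2.0576521605)
E_2/E_18 = (-666.6793/4) / (-666.6793/324)
E_2/E_18 = 324/4
E_2/E_18 = 81.0000
(Note: the Z² factors cancel in the ratio.)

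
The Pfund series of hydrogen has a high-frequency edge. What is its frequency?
1.31594e+14 Hz

The series limit corresponds to the transition from n = ∞ to n = 5.
This is the highest energy (shortest wavelength) transition in the Pfund series.

E_∞ = 0 eV
E_5 = -13.6057 / 5² = -0.544228000 eV

Energy at series limit:
ΔE = E_∞ - E_5 = 0 - (-0.544228000) = 0.544228000 eV
E = 0.544228000 eV × (1.602177 × 10⁻¹⁹ J/eV) = 8.7194958e-20 J
f = E/h = 8.7194958e-20 J / (6.62607 × 10⁻³⁴ J·s) = 1.31594e+14 Hz

This energy equals the ionization energy from the n = 5 state of hydrogen.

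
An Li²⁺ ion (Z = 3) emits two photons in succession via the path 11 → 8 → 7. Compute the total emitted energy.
1.487 eV

The energy levels of Li²⁺ are E_n = -13.6057 × 3² / n² eV.

First transition (11 → 8):
ΔE₁ = |E_8 - E_11|
ΔE₁ = |-1.913301563 - (-1.011994215)| = 0.901307 eV

Second transition (8 → 7):
ΔE₂ = |E_7 - E_8|
ΔE₂ = |-2.499006122 - (-1.913301563)| = 0.585705 eV

Total energy released:
E_total = ΔE₁ + ΔE₂ = 0.901307 + 0.585705 = 1.487 eV

Note: This equals the direct transition 11 → 7: 1.487 eV ✓
Energy is conserved regardless of the path taken.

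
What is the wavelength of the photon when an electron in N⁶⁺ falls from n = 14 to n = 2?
7.594 nm

First, find the transition energy using E_n = -13.6057 Z² / n² eV:
E_14 = -13.6057 × 7² / 14² = -3.40143 eV
E_2 = -13.6057 × 7² / 2² = -166.66983 eV

Photon energy: |ΔE| = |E_2 - E_14| = 163.26840 eV

Convert to wavelength using E = hc/λ with hc = 1239.84 eV·nm:
λ = hc/E = 1239.84 eV·nm / 163.26840 eV
λ = 7.594 nm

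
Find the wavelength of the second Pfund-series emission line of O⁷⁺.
72.6758 nm

The lines of a series are numbered from the longest wavelength (smallest ΔE) outward; the second line is the transition from n = n_f + 2 to n_f.
The Pfund series has all transitions ending at n_f = 5.

For O⁷⁺ (Z = 8), the second line (β-line) is the jump from n = 7 to n = 5:
E_7 = -13.6057 × 8² / 7² = -17.770710 eV
E_5 = -13.6057 × 8² / 5² = -34.830592 eV
ΔE = E_7 - E_5 = 17.059882 eV

λ = hc/E = 1239.84 eV·nm / 17.059882 eV
λ = 72.6758 nm

This is the β-line of the Pfund series in O⁷⁺.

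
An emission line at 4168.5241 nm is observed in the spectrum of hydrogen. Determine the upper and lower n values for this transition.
n = 13 → n = 6

First, find the photon energy from the wavelength (hc = 1239.84 eV·nm):
E = hc/λ = 1239.84 eV·nm / 4168.5241 nm = 0.29742901 eV

The energy levels of hydrogen satisfy E_n = -13.6057 / n² eV, so an emission n_i → n_f releases
ΔE = 13.6057 × (1/n_f² − 1/n_i²) eV.

Setting ΔE equal to the photon energy:
1/n_f² − 1/n_i² = 0.29742901 / 13.6057 = 0.021860618

Since 1/n_i² must be positive, we need 1/n_f² > 0.021860618, i.e. n_f ≤ 6. For each allowed n_f, solve n_i = (1/n_f² − 0.021860618)^(−1/2) and check whether it is a whole number:
  n_f = 1: 1/n_i² = 1.000000000 − 0.021860618 = 0.978139382 → n_i = 1.011  (not an integer) ✗
  n_f = 2: 1/n_i² = 0.250000000 − 0.021860618 = 0.228139382 → n_i = 2.094  (not an integer) ✗
  n_f = 3: 1/n_i² = 0.111111111 − 0.021860618 = 0.089250493 → n_i = 3.347  (not an integer) ✗
  n_f = 4: 1/n_i² = 0.062500000 − 0.021860618 = 0.040639382 → n_i = 4.961  (not an integer) ✗
  n_f = 5: 1/n_i² = 0.040000000 − 0.021860618 = 0.018139382 → n_i = 7.425  (not an integer) ✗
  n_f = 6: 1/n_i² = 0.027777778 − 0.021860618 = 0.005917160 → n_i = 13.000  → integer, n_i = 13 ✓

Only n_f = 6 gives an integer upper level, n_i = 13.

The transition is from n = 13 to n = 6 (emission).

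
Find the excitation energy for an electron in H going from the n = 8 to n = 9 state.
0.044617 eV

The energy levels of a hydrogen-like atom are E_n = -13.6057 eV / n².

Energy at n = 8: E_8 = -13.6057 / 8² = -0.212589063 eV
Energy at n = 9: E_9 = -13.6057 / 9² = -0.167971605 eV

The excitation energy is the difference:
ΔE = E_9 - E_8
ΔE = -0.167971605 - (-0.212589063)
ΔE = 0.044617 eV

Since this is positive, energy must be absorbed (photon absorption).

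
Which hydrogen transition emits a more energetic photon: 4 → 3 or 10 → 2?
10 → 2

Calculate the energy for each transition:

Transition 4 → 3:
ΔE₁ = |E_3 - E_4| = |-13.6057/3² - (-13.6057/4²)|
ΔE₁ = |-1.511744444444 - (-0.850356250000)| = 0.661388194 eV

Transition 10 → 2:
ΔE₂ = |E_2 - E_10| = |-13.6057/2² - (-13.6057/10²)|
ΔE₂ = |-3.401425000000 - (-0.136057000000)| = 3.265368000 eV

Since 3.265368000 eV > 0.661388194 eV, the transition 10 → 2 emits the more energetic photon.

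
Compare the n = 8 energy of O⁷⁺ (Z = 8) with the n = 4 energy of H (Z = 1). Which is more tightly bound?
O⁷⁺ at n = 8 (E = -13.605700 eV)

Using E_n = -13.6057 Z² / n² eV:

O⁷⁺ (Z = 8) at n = 8:
E = -13.6057 × 8² / 8² = -13.6057 × 64 / 64 = -13.605700000 eV

H (Z = 1) at n = 4:
E = -13.6057 × 1² / 4² = -13.6057 × 1 / 16 = -0.850356250 eV

Since -13.605700000 eV < -0.850356250 eV,
O⁷⁺ at n = 8 is more tightly bound (requires more energy to ionize).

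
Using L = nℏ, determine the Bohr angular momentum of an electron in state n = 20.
2.11e-33 J·s (or 20ℏ)

In the Bohr model, angular momentum is quantized:
L = nℏ

where ℏ = h/(2π) = 1.0546e-34 J·s

For n = 20:
L = 20 × 1.0546e-34 J·s
L = 2.11e-33 J·s

This can also be written as L = 20ℏ.
The angular momentum is an integer multiple of the reduced Planck constant.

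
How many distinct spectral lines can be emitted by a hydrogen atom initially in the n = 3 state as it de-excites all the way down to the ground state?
3

The electron can occupy levels n = 1, 2, ..., 3 during de-excitation — that is m = 3 - 1 + 1 = 3 distinct levels.

The number of distinct spectral lines equals the number of ways to choose 2 of these m levels (each pair gives one possible emission transition):

Number of lines = m(m-1)/2 = 3×2/2 = 3

These correspond to all possible transitions between the 3 levels:
3 → 2, 3 → 1, 2 → 1

Each transition produces a photon with a unique energy (and thus wavelength). This count does not depend on Z.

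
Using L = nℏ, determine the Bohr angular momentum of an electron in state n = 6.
6.33e-34 J·s (or 6ℏ)

In the Bohr model, angular momentum is quantized:
L = nℏ

where ℏ = h/(2π) = 1.0546e-34 J·s

For n = 6:
L = 6 × 1.0546e-34 J·s
L = 6.33e-34 J·s

This can also be written as L = 6ℏ.
The angular momentum is an integer multiple of the reduced Planck constant.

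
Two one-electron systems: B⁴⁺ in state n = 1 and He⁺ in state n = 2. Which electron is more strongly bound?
B⁴⁺ at n = 1 (E = -340.1425 eV)

Using E_n = -13.6057 Z² / n² eV:

B⁴⁺ (Z = 5) at n = 1:
E = -13.6057 × 5² / 1² = -13.6057 × 25 / 1 = -340.1425000 eV

He⁺ (Z = 2) at n = 2:
E = -13.6057 × 2² / 2² = -13.6057 × 4 / 4 = -13.6057000 eV

Since -340.1425000 eV < -13.6057000 eV,
B⁴⁺ at n = 1 is more tightly bound (requires more energy to ionize).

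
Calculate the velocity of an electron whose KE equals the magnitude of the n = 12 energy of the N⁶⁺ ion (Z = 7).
1.276e+06 m/s (or 0.4257% of c)

The binding energy at n = 12 for N⁶⁺ is:
E_12 = -13.6057 × 7²/12² = -4.629717 eV
|E_12| = 4.629717 eV

Convert to Joules:
KE = 4.629717 eV × (1.602177 × 10⁻¹⁹ J/eV) = 7.41763e-19 J

Using KE = ½mv²:
v = √(2·KE/m_e)
v = √(2 × 7.41763e-19 J / 9.10938 × 10⁻³¹ kg)
v = 1.276e+06 m/s

This is approximately 0.4257% the speed of light.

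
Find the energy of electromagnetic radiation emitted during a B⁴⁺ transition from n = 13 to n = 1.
338.130 eV

The energy levels are E_n = -13.6057 Z² eV / n².

Energy at n = 13: E_13 = -13.6057 × 5² / 13² = -2.012678 eV
Energy at n = 1: E_1 = -13.6057 × 5² / 1² = -340.142500 eV

For emission (electron falling to lower state), the photon energy is:
E_photon = E_13 - E_1 = |-2.012678 - (-340.142500)|
E_photon = 338.130 eV

This energy is carried away by the emitted photon.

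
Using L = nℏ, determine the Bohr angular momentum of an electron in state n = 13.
1.3709e-33 J·s (or 13ℏ)

In the Bohr model, angular momentum is quantized:
L = nℏ

where ℏ = h/(2π) = 1.054572e-34 J·s

For n = 13:
L = 13 × 1.054572e-34 J·s
L = 1.3709e-33 J·s

This can also be written as L = 13ℏ.
The angular momentum is an integer multiple of the reduced Planck constant.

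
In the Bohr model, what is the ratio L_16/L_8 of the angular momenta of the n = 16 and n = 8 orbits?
2.0000

In the Bohr model, L_n = nℏ, so the ratio is purely the ratio of quantum numbers:

L_16/L_8 = 16ℏ / 8ℏ = 16/8 = 2.0000

The angular momentum scales linearly with n.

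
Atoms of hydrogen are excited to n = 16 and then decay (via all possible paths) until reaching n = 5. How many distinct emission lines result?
66

The electron can occupy levels n = 5, 6, ..., 16 during de-excitation — that is m = 16 - 5 + 1 = 12 distinct levels.

The number of distinct spectral lines equals the number of ways to choose 2 of these m levels (each pair gives one possible emission transition):

Number of lines = m(m-1)/2 = 12×11/2 = 66

These correspond to all possible transitions between the 12 levels:
16 → 15, 16 → 14, 16 → 13, 16 → 12, 16 → 11, 16 → 10, 16 → 9, 16 → 8...

Each transition produces a photon with a unique energy (and thus wavelength). This count does not depend on Z.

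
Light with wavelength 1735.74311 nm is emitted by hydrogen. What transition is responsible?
n = 10 → n = 4

First, find the photon energy from the wavelength (hc = 1239.84 eV·nm):
E = hc/λ = 1239.84 eV·nm / 1735.74311 nm = 0.71429925 eV

The energy levels of hydrogen satisfy E_n = -13.6057 / n² eV, so an emission n_i → n_f releases
ΔE = 13.6057 × (1/n_f² − 1/n_i²) eV.

Setting ΔE equal to the photon energy:
1/n_f² − 1/n_i² = 0.71429925 / 13.6057 = 0.052500000

Since 1/n_i² must be positive, we need 1/n_f² > 0.052500000, i.e. n_f ≤ 4. For each allowed n_f, solve n_i = (1/n_f² − 0.052500000)^(−1/2) and check whether it is a whole number:
  n_f = 1: 1/n_i² = 1.000000000 − 0.052500000 = 0.947500000 → n_i = 1.027  (not an integer) ✗
  n_f = 2: 1/n_i² = 0.250000000 − 0.052500000 = 0.197500000 → n_i = 2.250  (not an integer) ✗
  n_f = 3: 1/n_i² = 0.111111111 − 0.052500000 = 0.058611111 → n_i = 4.131  (not an integer) ✗
  n_f = 4: 1/n_i² = 0.062500000 − 0.052500000 = 0.010000000 → n_i = 10.000  → integer, n_i = 10 ✓

Only n_f = 4 gives an integer upper level, n_i = 10.

The transition is from n = 10 to n = 4 (emission).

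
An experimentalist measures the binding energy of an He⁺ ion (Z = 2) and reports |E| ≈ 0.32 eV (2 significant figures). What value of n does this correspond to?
n = 13

The exact energy levels follow E_n = -13.6057 Z² / n² eV with Z = 2.

The measured value (-0.32 eV) is reported to only 2 significant figures, so we must test candidate n values and see which one matches to that precision.

Candidate energies:
  n = 11:  E = -13.6057 × 2² / 11² = -0.44978 eV
  n = 12:  E = -13.6057 × 2² / 12² = -0.37794 eV
  n = 13:  E = -13.6057 × 2² / 13² = -0.32203 eV  ← matches
  n = 14:  E = -13.6057 × 2² / 14² = -0.27767 eV
  n = 15:  E = -13.6057 × 2² / 15² = -0.24188 eV

Checking against the measurement of -0.32 eV (2 sig figs), only n = 13 agrees:
E_13 = -0.32203 eV, which rounds to -0.32 eV ✓

Therefore n = 13.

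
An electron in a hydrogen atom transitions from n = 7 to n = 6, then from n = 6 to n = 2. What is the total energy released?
3.124 eV

The energy levels of hydrogen are E_n = -13.6057 / n² eV.

First transition (7 → 6):
ΔE₁ = |E_6 - E_7|
ΔE₁ = |-0.377936111 - (-0.277667347)| = 0.100269 eV

Second transition (6 → 2):
ΔE₂ = |E_2 - E_6|
ΔE₂ = |-3.401425000 - (-0.377936111)| = 3.023489 eV

Total energy released:
E_total = ΔE₁ + ΔE₂ = 0.100269 + 3.023489 = 3.124 eV

Note: This equals the direct transition 7 → 2: 3.124 eV ✓
Energy is conserved regardless of the path taken.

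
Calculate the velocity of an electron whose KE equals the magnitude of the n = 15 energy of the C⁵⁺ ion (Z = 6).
8.7508e+05 m/s (or 0.2919% of c)

The binding energy at n = 15 for C⁵⁺ is:
E_15 = -13.6057 × 6²/15² = -2.1769120 eV
|E_15| = 2.1769120 eV

Convert to Joules:
KE = 2.1769120 eV × (1.602177 × 10⁻¹⁹ J/eV) = 3.487798e-19 J

Using KE = ½mv²:
v = √(2·KE/m_e)
v = √(2 × 3.487798e-19 J / 9.10938 × 10⁻³¹ kg)
v = 8.7508e+05 m/s

This is approximately 0.2919% the speed of light.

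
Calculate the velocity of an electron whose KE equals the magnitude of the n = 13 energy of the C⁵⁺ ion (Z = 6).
1.00970e+06 m/s (or 0.337% of c)

The binding energy at n = 13 for C⁵⁺ is:
E_13 = -13.6057 × 6²/13² = -2.89825562 eV
|E_13| = 2.89825562 eV

Convert to Joules:
KE = 2.89825562 eV × (1.602177 × 10⁻¹⁹ J/eV) = 4.6435185e-19 J

Using KE = ½mv²:
v = √(2·KE/m_e)
v = √(2 × 4.6435185e-19 J / 9.10938 × 10⁻³¹ kg)
v = 1.00970e+06 m/s

This is approximately 0.337% the speed of light.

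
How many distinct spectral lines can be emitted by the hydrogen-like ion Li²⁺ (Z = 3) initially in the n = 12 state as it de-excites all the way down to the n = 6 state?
21

The electron can occupy levels n = 6, 7, ..., 12 during de-excitation — that is m = 12 - 6 + 1 = 7 distinct levels.

The number of distinct spectral lines equals the number of ways to choose 2 of these m levels (each pair gives one possible emission transition):

Number of lines = m(m-1)/2 = 7×6/2 = 21

These correspond to all possible transitions between the 7 levels:
12 → 11, 12 → 10, 12 → 9, 12 → 8, 12 → 7, 12 → 6, 11 → 10, 11 → 9...

Each transition produces a photon with a unique energy (and thus wavelength). This count does not depend on Z.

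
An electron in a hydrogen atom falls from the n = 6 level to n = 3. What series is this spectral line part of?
Paschen series

The spectral series in hydrogen are named based on the final (lower) energy level:
- Lyman series: n_final = 1 (ultraviolet)
- Balmer series: n_final = 2 (visible/near-UV)
- Paschen series: n_final = 3 (infrared)
- Brackett series: n_final = 4 (infrared)
- Pfund series: n_final = 5 (far infrared)

Since this transition ends at n = 3, it belongs to the Paschen series.

For reference, this 6 → 3 line has photon energy
ΔE = 13.6057 eV × (1/3² - 1/6²) = 1.133808333 eV,
corresponding to wavelength λ = hc/ΔE = 1239.84 eV·nm / 1.133808333 eV = 1093.5182 nm in the infrared region.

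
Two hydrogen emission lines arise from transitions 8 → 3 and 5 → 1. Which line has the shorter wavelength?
5 → 1

Calculate the energy for each transition:

Transition 8 → 3:
ΔE₁ = |E_3 - E_8| = |-13.6057/3² - (-13.6057/8²)|
ΔE₁ = |-1.511744444444 - (-0.212589062500)| = 1.299155382 eV

Transition 5 → 1:
ΔE₂ = |E_1 - E_5| = |-13.6057/1² - (-13.6057/5²)|
ΔE₂ = |-13.605700000000 - (-0.544228000000)| = 13.061472000 eV

Since 13.061472000 eV > 1.299155382 eV, the transition 5 → 1 emits the more energetic photon.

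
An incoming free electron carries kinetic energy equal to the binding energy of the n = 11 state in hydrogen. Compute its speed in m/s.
1.99e+05 m/s (or 0.0663% of c)

The binding energy at n = 11 for hydrogen is:
E_11 = -13.6057/11² = -0.112444 eV
|E_11| = 0.112444 eV

Convert to Joules:
KE = 0.112444 eV × (1.602177 × 10⁻¹⁹ J/eV) = 1.8016e-20 J

Using KE = ½mv²:
v = √(2·KE/m_e)
v = √(2 × 1.8016e-20 J / 9.10938 × 10⁻³¹ kg)
v = 1.99e+05 m/s

This is approximately 0.0663% the speed of light.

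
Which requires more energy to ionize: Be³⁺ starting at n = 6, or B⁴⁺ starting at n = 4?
B⁴⁺ at n = 4 (E = -21.259 eV)

Using E_n = -13.6057 Z² / n² eV:

Be³⁺ (Z = 4) at n = 6:
E = -13.6057 × 4² / 6² = -13.6057 × 16 / 36 = -6.046978 eV

B⁴⁺ (Z = 5) at n = 4:
E = -13.6057 × 5² / 4² = -13.6057 × 25 / 16 = -21.258906 eV

Since -21.258906 eV < -6.046978 eV,
B⁴⁺ at n = 4 is more tightly bound (requires more energy to ionize).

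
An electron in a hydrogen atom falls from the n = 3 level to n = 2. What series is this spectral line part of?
Balmer series

The spectral series in hydrogen are named based on the final (lower) energy level:
- Lyman series: n_final = 1 (ultraviolet)
- Balmer series: n_final = 2 (visible/near-UV)
- Paschen series: n_final = 3 (infrared)
- Brackett series: n_final = 4 (infrared)
- Pfund series: n_final = 5 (far infrared)

Since this transition ends at n = 2, it belongs to the Balmer series.

For reference, this 3 → 2 line has photon energy
ΔE = 13.6057 eV × (1/2² - 1/3²) = 1.889681 eV,
corresponding to wavelength λ = hc/ΔE = 1239.84 eV·nm / 1.889681 eV = 656.11 nm in the visible/near-UV region.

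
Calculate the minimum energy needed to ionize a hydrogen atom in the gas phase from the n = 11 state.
0.1124 eV

The ionization energy is the energy needed to remove the electron completely (n → ∞).

For hydrogen, E_n = -13.6057 eV / n².

At n = 11: E_11 = -13.6057 / 11² = -0.1124438 eV
At n = ∞: E_∞ = 0 eV

Ionization energy = E_∞ - E_11 = 0 - (-0.1124438) = 0.1124438 eV
Ionization energy ≈ 0.1124 eV

This is also called the binding energy of the electron in state n = 11.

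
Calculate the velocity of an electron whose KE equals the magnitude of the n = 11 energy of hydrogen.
1.989e+05 m/s (or 0.0663% of c)

The binding energy at n = 11 for hydrogen is:
E_11 = -13.6057/11² = -0.1124438 eV
|E_11| = 0.1124438 eV

Convert to Joules:
KE = 0.1124438 eV × (1.602177 × 10⁻¹⁹ J/eV) = 1.80155e-20 J

Using KE = ½mv²:
v = √(2·KE/m_e)
v = √(2 × 1.80155e-20 J / 9.10938 × 10⁻³¹ kg)
v = 1.989e+05 m/s

This is approximately 0.0663% the speed of light.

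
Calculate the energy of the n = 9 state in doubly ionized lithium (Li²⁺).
-1.512 eV

For hydrogen-like ions, the energy levels scale with Z²:
E_n = -13.6057 Z² / n² eV

For Li²⁺ (Z = 3) at n = 9:
E_9 = -13.6057 × 3² / 9²
E_9 = -13.6057 × 9 / 81
E_9 = -122.4513 / 81
E_9 = -1.512 eV

The energy is 9 times more negative than hydrogen at the same n due to the stronger nuclear charge.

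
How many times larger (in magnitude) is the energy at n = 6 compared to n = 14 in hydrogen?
5.444

Using E_n = -13.6057 Z² / n² eV with Z = 1:

E_6 = -13.6057 / 6² = -13.6057 / 36 = -0.377936111 eV
E_14 = -13.6057 / 14² = -13.6057 / 196 = -0.069416837 eV

The ratio is:
E_6/E_14 = (-0.377936111) / (-0.069416837)
E_6/E_14 = (-13.6057/36) / (-13.6057/196)
E_6/E_14 = 196/36
E_6/E_14 = 5.444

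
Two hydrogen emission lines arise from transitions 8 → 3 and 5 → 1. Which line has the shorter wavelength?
5 → 1

Calculate the energy for each transition:

Transition 8 → 3:
ΔE₁ = |E_3 - E_8| = |-13.6057/3² - (-13.6057/8²)|
ΔE₁ = |-1.511744444444 - (-0.212589062500)| = 1.299155382 eV

Transition 5 → 1:
ΔE₂ = |E_1 - E_5| = |-13.6057/1² - (-13.6057/5²)|
ΔE₂ = |-13.605700000000 - (-0.544228000000)| = 13.061472000 eV

Since 13.061472000 eV > 1.299155382 eV, the transition 5 → 1 emits the more energetic photon.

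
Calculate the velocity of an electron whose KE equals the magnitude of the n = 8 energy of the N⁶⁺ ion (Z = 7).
1.914e+06 m/s (or 0.638519% of c)

The binding energy at n = 8 for N⁶⁺ is:
E_8 = -13.6057 × 7²/8² = -10.41686406 eV
|E_8| = 10.41686406 eV

Convert to Joules:
KE = 10.41686406 eV × (1.602177 × 10⁻¹⁹ J/eV) = 1.66897e-18 J

Using KE = ½mv²:
v = √(2·KE/m_e)
v = √(2 × 1.66897e-18 J / 9.10938 × 10⁻³¹ kg)
v = 1.914e+06 m/s

This is approximately 0.638519% the speed of light.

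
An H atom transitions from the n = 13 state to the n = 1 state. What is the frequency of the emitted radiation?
3.27038e+15 Hz

First, find the transition energy:
E_13 = -13.6057 / 13² = -0.0805071 eV
E_1 = -13.6057 / 1² = -13.6057000 eV
|ΔE| = |E_1 - E_13| = 13.5251929 eV

Convert to Joules: E = 13.5251929 eV × (1.602177 × 10⁻¹⁹ J/eV) = 2.1669753e-18 J

Using E = hf:
f = E/h = 2.1669753e-18 J / (6.62607 × 10⁻³⁴ J·s)
f = 3.27038e+15 Hz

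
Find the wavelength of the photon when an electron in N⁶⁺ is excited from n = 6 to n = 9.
120.510164 nm

First, find the transition energy using E_n = -13.6057 Z² / n² eV:
E_6 = -13.6057 × 7² / 6² = -18.518869444 eV
E_9 = -13.6057 × 7² / 9² = -8.230608642 eV

Photon energy: |ΔE| = |E_9 - E_6| = 10.288260802 eV

Convert to wavelength using E = hc/λ with hc = 1239.84 eV·nm:
λ = hc/E = 1239.84 eV·nm / 10.288260802 eV
λ = 120.510164 nm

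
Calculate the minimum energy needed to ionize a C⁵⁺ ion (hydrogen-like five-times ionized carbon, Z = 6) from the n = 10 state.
4.898 eV

The ionization energy is the energy needed to remove the electron completely (n → ∞).

For a hydrogen-like ion with Z = 6, E_n = -13.6057 Z² / n² eV.

At n = 10: E_10 = -13.6057 × 6² / 10² = -4.898052 eV
At n = ∞: E_∞ = 0 eV

Ionization energy = E_∞ - E_10 = 0 - (-4.898052) = 4.898052 eV
Ionization energy ≈ 4.898 eV

This is also called the binding energy of the electron in state n = 10.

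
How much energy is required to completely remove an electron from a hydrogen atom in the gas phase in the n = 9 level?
0.168 eV

The ionization energy is the energy needed to remove the electron completely (n → ∞).

For hydrogen, E_n = -13.6057 eV / n².

At n = 9: E_9 = -13.6057 / 9² = -0.167972 eV
At n = ∞: E_∞ = 0 eV

Ionization energy = E_∞ - E_9 = 0 - (-0.167972) = 0.167972 eV
Ionization energy ≈ 0.168 eV

This is also called the binding energy of the electron in state n = 9.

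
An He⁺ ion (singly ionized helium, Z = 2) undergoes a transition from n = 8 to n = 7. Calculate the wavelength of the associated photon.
4762.87909 nm

First, find the transition energy using E_n = -13.6057 Z² / n² eV:
E_8 = -13.6057 × 2² / 8² = -0.85035625000 eV
E_7 = -13.6057 × 2² / 7² = -1.11066938776 eV

Photon energy: |ΔE| = |E_7 - E_8| = 0.26031313776 eV

Convert to wavelength using E = hc/λ with hc = 1239.84 eV·nm:
λ = hc/E = 1239.84 eV·nm / 0.26031313776 eV
λ = 4762.87909 nm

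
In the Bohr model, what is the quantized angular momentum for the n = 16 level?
1.68731e-33 J·s (or 16ℏ)

In the Bohr model, angular momentum is quantized:
L = nℏ

where ℏ = h/(2π) = 1.0545718e-34 J·s

For n = 16:
L = 16 × 1.0545718e-34 J·s
L = 1.68731e-33 J·s

This can also be written as L = 16ℏ.
The angular momentum is an integer multiple of the reduced Planck constant.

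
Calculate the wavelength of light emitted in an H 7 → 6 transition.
12365.1669 nm

First, find the transition energy using E_n = -13.6057 / n² eV:
E_7 = -13.6057 / 7² = -0.27766734694 eV
E_6 = -13.6057 / 6² = -0.37793611111 eV

Photon energy: |ΔE| = |E_6 - E_7| = 0.10026876417 eV

Convert to wavelength using E = hc/λ with hc = 1239.84 eV·nm:
λ = hc/E = 1239.84 eV·nm / 0.10026876417 eV
λ = 12365.1669 nm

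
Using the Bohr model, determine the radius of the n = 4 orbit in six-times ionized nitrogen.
0.120955 nm (or 1.209548 Å)

The Bohr radius formula is:
r_n = n² a₀ / Z

where a₀ = 0.052917721 nm is the Bohr radius.

For N⁶⁺ (Z = 7) at n = 4:
r_4 = 4² × 0.052917721 nm / 7
r_4 = 16 × 0.052917721 nm / 7
r_4 = 0.8466835 nm / 7
r_4 = 0.120955 nm

The electron orbits at approximately 0.120955 nm from the nucleus.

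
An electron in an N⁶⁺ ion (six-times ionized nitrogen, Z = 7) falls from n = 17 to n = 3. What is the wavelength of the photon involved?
17.27551 nm

First, find the transition energy using E_n = -13.6057 Z² / n² eV:
E_17 = -13.6057 × 7² / 17² = -2.3068488 eV
E_3 = -13.6057 × 7² / 3² = -74.0754778 eV

Photon energy: |ΔE| = |E_3 - E_17| = 71.7686290 eV

Convert to wavelength using E = hc/λ with hc = 1239.84 eV·nm:
λ = hc/E = 1239.84 eV·nm / 71.7686290 eV
λ = 17.27551 nm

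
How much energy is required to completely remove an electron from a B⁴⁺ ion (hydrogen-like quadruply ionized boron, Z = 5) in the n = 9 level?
4.20 eV

The ionization energy is the energy needed to remove the electron completely (n → ∞).

For a hydrogen-like ion with Z = 5, E_n = -13.6057 Z² / n² eV.

At n = 9: E_9 = -13.6057 × 5² / 9² = -4.19929 eV
At n = ∞: E_∞ = 0 eV

Ionization energy = E_∞ - E_9 = 0 - (-4.19929) = 4.19929 eV
Ionization energy ≈ 4.20 eV

This is also called the binding energy of the electron in state n = 9.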